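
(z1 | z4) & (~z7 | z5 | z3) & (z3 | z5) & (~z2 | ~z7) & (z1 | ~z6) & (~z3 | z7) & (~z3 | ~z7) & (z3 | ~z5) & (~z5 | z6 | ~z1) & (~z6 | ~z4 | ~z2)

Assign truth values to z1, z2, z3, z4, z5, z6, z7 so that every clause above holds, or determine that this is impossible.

Branch on z1: set z1 = 1.
Branch on z3: set z3 = 1.
From the singleton clause (z7), z7 = 1.
That conflicts with the unit clause (~z7).
That branch fails; take z3 = 0 instead.
From the singleton clause (z5), z5 = 1.
That conflicts with the unit clause (~z5).
Neither z3 = 1 nor z3 = 0 works.
That branch fails; take z1 = 0 instead.
From the singleton clause (z4), z4 = 1.
From the singleton clause (~z6), z6 = 0.
Branch on z3: set z3 = 1.
From the singleton clause (z7), z7 = 1.
That conflicts with the unit clause (~z7).
That branch fails; take z3 = 0 instead.
From the singleton clause (z5), z5 = 1.
That conflicts with the unit clause (~z5).
Neither z3 = 1 nor z3 = 0 works.
Neither z1 = 1 nor z1 = 0 works.

UNSATISFIABLE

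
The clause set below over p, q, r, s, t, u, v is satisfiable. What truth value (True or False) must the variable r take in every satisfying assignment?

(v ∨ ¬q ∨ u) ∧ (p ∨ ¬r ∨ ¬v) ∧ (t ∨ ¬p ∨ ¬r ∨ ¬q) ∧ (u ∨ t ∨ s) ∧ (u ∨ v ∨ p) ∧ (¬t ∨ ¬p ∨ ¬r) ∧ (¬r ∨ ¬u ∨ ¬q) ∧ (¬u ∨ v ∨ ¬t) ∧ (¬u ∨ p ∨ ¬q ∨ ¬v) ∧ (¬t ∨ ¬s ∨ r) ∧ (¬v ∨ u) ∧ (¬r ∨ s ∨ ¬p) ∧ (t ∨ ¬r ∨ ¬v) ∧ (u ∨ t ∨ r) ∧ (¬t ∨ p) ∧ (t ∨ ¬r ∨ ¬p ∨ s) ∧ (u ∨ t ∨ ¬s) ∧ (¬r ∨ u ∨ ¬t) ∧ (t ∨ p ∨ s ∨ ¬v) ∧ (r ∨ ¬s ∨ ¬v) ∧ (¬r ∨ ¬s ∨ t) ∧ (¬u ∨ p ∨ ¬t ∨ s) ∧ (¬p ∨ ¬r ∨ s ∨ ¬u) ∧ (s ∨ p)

False

Suppose r = True.
Case p = True:
The clause (¬t) is unit, so t = False.
The clause (¬q) is unit, so q = False.
The clause (s) is unit, so s = True.
Now (¬s) is unsatisfied and unit — conflict.
That branch fails; take p = False instead.
The clause (¬v) is unit, so v = False.
The clause (u) is unit, so u = True.
The clause (¬q) is unit, so q = False.
The clause (¬t) is unit, so t = False.
The clause (¬s) is unit, so s = False.
Now (s) is unsatisfied and unit — conflict.
Both values of p lead to a conflict.
So every satisfying assignment has r = False.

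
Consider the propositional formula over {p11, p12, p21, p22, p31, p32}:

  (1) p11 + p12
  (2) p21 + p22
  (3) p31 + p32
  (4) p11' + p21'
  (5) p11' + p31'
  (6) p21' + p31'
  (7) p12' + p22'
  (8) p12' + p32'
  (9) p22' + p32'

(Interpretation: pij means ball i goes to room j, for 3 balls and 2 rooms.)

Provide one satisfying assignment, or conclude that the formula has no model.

Branch on p11: set p11 = 1.
The clause (p21') is unit, so p21 = 0.
The clause (p22) is unit, so p22 = 1.
The clause (p31') is unit, so p31 = 0.
The clause (p32) is unit, so p32 = 1.
That conflicts with the unit clause (p32').
So p11 must be the other value — set p11 = 0.
The clause (p12) is unit, so p12 = 1.
The clause (p22') is unit, so p22 = 0.
The clause (p21) is unit, so p21 = 1.
The clause (p31') is unit, so p31 = 0.
The clause (p32) is unit, so p32 = 1.
That conflicts with the unit clause (p32').
Both values of p11 lead to a conflict.

UNSATISFIABLE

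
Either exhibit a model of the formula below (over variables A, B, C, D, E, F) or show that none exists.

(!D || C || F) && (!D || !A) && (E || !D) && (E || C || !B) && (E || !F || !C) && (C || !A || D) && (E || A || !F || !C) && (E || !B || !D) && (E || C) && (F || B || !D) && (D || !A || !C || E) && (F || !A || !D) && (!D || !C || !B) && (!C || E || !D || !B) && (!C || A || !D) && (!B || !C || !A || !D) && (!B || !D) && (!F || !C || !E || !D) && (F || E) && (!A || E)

A: true; B: false; C: true; D: false; E: true; F: true

Suppose D = false.
Suppose C = true.
Suppose E = true.
All clauses hold; A, B, F can take either value.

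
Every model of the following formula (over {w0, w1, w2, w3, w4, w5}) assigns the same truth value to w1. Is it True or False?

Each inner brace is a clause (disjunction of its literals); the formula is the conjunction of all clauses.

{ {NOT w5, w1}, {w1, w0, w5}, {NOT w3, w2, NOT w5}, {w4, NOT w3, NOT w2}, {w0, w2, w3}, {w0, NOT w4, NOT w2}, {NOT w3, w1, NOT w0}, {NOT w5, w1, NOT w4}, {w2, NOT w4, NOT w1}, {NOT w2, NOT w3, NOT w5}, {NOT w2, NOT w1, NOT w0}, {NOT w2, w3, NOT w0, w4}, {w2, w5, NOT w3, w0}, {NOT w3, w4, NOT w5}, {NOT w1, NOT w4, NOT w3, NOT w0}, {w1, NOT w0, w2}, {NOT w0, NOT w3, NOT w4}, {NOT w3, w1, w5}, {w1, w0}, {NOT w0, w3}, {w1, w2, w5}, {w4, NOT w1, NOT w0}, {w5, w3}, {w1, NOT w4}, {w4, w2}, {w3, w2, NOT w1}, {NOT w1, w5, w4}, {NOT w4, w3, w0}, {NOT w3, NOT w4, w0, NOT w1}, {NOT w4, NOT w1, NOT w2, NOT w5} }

Suppose w1 = false.
From the singleton clause (NOT w5), w5 = false.
From the singleton clause (w0), w0 = true.
From the singleton clause (NOT w3), w3 = false.
That conflicts with the unit clause (w3).
So every satisfying assignment has w1 = True.

True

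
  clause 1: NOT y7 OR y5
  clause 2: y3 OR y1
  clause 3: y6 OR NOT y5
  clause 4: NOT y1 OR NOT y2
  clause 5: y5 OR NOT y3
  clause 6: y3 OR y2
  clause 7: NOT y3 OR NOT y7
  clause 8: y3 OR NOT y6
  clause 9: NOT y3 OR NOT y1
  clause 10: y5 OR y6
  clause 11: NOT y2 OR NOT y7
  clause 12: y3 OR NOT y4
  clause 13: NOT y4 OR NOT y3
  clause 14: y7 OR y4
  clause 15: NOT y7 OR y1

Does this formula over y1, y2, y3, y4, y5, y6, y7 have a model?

No

Suppose y7 = false.
The clause (y4) is unit, so y4 = true.
The clause (y3) is unit, so y3 = true.
Now (NOT y3) is unsatisfied and unit — conflict.
That branch fails; take y7 = true instead.
The clause (y5) is unit, so y5 = true.
The clause (y6) is unit, so y6 = true.
The clause (NOT y3) is unit, so y3 = false.
Now (y3) is unsatisfied and unit — conflict.
Both values of y7 lead to a conflict.
No assignment satisfies every clause.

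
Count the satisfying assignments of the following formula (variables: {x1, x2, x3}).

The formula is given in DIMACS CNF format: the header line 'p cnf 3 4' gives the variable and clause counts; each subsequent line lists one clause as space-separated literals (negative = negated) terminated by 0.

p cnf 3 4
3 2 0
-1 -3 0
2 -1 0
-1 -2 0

3

There are 2^3 = 8 truth assignments over (x1, x2, x3).
Split on x1. With x1 = True, the clauses containing x1 are satisfied and ¬x1 drops from the rest; 0 of the 2^2 = 4 assignments to the other variables satisfy what remains.
With x1 = False, by the same count on the reduced clause set, 3 assignments work.
(One model: x1=F, x2=F, x3=T.)
Total: 0 + 3 = 3.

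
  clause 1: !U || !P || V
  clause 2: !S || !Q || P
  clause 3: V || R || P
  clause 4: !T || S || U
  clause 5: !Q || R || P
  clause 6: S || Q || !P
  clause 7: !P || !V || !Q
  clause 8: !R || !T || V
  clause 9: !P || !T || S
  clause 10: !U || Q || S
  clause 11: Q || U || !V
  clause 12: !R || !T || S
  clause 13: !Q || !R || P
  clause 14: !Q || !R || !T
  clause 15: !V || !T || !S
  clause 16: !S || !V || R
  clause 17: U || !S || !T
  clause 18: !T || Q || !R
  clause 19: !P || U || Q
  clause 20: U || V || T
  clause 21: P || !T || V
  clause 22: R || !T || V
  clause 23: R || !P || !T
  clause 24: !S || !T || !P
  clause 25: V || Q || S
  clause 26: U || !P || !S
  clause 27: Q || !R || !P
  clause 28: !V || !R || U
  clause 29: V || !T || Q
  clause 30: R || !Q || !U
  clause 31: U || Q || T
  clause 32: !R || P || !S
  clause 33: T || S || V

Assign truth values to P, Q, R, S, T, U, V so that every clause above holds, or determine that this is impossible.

Try U = false.
Try T = false.
Unit clause (V) forces V = true.
Unit clause (Q) forces Q = true.
Unit clause (!P) forces P = false.
Unit clause (!S) forces S = false.
Unit clause (R) forces R = true.
But (!R) is also a unit clause — contradiction.
Undo T and try T = true.
Unit clause (S) forces S = true.
But (!S) is also a unit clause — contradiction.
Both values of T lead to a conflict.
Undo U and try U = true.
Try P = false.
Try S = false.
Unit clause (Q) forces Q = true.
Unit clause (R) forces R = true.
But (!R) is also a unit clause — contradiction.
Undo S and try S = true.
Unit clause (!Q) forces Q = false.
Unit clause (!R) forces R = false.
Unit clause (V) forces V = true.
But (!V) is also a unit clause — contradiction.
Both values of S lead to a conflict.
Undo P and try P = true.
Unit clause (V) forces V = true.
Unit clause (!Q) forces Q = false.
Unit clause (S) forces S = true.
Unit clause (!T) forces T = false.
Unit clause (R) forces R = true.
But (!R) is also a unit clause — contradiction.
Both values of P lead to a conflict.
Both values of U lead to a conflict.

UNSATISFIABLE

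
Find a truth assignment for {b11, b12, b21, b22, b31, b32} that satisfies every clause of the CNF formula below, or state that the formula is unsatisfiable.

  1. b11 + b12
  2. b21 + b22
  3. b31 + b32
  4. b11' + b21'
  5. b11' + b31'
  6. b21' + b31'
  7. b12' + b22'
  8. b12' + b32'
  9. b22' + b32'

UNSATISFIABLE

Branch on b11: set b11 = 1.
From the singleton clause (b21'), b21 = 0.
From the singleton clause (b22), b22 = 1.
From the singleton clause (b31'), b31 = 0.
From the singleton clause (b32), b32 = 1.
Now (b32') is unsatisfied and unit — conflict.
Backtrack on b11: now try b11 = 0.
From the singleton clause (b12), b12 = 1.
From the singleton clause (b22'), b22 = 0.
From the singleton clause (b21), b21 = 1.
From the singleton clause (b31'), b31 = 0.
From the singleton clause (b32), b32 = 1.
Now (b32') is unsatisfied and unit — conflict.
Either choice for b11 ends in contradiction.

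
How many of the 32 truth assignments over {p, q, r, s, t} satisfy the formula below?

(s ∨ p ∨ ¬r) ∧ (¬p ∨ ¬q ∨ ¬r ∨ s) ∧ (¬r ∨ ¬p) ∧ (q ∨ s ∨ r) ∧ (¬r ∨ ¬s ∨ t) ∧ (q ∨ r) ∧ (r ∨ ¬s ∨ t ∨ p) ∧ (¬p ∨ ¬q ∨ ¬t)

There are 2^5 = 32 truth assignments over (p, q, r, s, t).
Split on s. With s = True, the clauses containing s are satisfied and ¬s drops from the rest; 4 of the 2^4 = 16 assignments to the other variables satisfy what remains.
With s = False, by the same count on the reduced clause set, 3 assignments work.
(One model: p=F, q=F, r=T, s=T, t=T.)
Total: 4 + 3 = 7.

7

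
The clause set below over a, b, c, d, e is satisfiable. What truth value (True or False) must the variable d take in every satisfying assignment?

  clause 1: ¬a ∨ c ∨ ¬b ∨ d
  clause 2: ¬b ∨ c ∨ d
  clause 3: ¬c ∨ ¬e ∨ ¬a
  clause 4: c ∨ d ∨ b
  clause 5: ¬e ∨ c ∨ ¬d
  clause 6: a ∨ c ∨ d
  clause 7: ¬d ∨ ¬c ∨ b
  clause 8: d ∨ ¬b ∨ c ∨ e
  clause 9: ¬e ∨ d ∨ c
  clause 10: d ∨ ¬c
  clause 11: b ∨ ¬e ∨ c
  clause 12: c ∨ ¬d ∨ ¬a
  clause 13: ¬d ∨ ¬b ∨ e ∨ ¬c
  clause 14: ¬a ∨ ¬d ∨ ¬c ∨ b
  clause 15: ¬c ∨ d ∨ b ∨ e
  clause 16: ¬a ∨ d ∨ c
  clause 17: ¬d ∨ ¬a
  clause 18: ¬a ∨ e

Suppose d = False.
From the singleton clause (¬c), c = False.
From the singleton clause (¬b), b = False.
Now (b) is unsatisfied and unit — conflict.
So every satisfying assignment has d = True.

True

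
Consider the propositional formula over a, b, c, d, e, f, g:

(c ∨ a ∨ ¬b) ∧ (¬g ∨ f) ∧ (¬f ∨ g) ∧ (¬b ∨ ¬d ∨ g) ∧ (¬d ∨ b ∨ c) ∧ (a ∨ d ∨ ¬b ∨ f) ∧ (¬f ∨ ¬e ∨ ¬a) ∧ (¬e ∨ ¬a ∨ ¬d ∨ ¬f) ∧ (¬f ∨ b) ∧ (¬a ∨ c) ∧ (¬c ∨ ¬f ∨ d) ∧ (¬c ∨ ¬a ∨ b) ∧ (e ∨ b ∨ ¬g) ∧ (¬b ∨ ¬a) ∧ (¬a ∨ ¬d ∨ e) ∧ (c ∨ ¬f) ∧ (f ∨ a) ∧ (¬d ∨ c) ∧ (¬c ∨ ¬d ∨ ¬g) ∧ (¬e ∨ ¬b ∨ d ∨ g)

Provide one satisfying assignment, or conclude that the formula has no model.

UNSATISFIABLE

Try g = False.
(¬f) alone gives f = False.
(a) alone gives a = True.
(c) alone gives c = True.
(b) alone gives b = True.
Now (¬b) is unsatisfied and unit — conflict.
That branch fails; take g = True instead.
(f) alone gives f = True.
(b) alone gives b = True.
(¬a) alone gives a = False.
(c) alone gives c = True.
(d) alone gives d = True.
Now (¬d) is unsatisfied and unit — conflict.
Either choice for g ends in contradiction.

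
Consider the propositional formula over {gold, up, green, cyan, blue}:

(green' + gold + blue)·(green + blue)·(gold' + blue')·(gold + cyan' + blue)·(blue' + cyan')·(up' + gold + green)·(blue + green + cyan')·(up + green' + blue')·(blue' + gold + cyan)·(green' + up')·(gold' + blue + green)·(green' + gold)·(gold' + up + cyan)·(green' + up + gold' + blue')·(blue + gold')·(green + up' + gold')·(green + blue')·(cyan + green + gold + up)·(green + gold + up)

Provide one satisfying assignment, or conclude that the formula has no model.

Branch on green: set green = 1.
The clause (up') is unit, so up = 0.
The clause (blue') is unit, so blue = 0.
The clause (gold) is unit, so gold = 1.
That conflicts with the unit clause (gold').
That branch fails; take green = 0 instead.
The clause (blue) is unit, so blue = 1.
That conflicts with the unit clause (blue').
Both values of green lead to a conflict.

UNSATISFIABLE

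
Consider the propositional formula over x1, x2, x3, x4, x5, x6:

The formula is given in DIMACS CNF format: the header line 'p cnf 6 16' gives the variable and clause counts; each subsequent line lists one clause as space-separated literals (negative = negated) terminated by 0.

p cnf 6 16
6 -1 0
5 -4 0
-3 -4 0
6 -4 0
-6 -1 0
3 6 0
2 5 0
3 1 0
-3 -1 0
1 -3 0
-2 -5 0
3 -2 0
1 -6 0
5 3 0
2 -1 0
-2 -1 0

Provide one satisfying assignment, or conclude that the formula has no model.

Suppose x6 = True.
Unit clause (¬x1) forces x1 = False.
But (x1) is also a unit clause — contradiction.
So x6 must be the other value — set x6 = False.
Unit clause (¬x1) forces x1 = False.
Unit clause (¬x4) forces x4 = False.
Unit clause (x3) forces x3 = True.
But (¬x3) is also a unit clause — contradiction.
Either choice for x6 ends in contradiction.

UNSATISFIABLE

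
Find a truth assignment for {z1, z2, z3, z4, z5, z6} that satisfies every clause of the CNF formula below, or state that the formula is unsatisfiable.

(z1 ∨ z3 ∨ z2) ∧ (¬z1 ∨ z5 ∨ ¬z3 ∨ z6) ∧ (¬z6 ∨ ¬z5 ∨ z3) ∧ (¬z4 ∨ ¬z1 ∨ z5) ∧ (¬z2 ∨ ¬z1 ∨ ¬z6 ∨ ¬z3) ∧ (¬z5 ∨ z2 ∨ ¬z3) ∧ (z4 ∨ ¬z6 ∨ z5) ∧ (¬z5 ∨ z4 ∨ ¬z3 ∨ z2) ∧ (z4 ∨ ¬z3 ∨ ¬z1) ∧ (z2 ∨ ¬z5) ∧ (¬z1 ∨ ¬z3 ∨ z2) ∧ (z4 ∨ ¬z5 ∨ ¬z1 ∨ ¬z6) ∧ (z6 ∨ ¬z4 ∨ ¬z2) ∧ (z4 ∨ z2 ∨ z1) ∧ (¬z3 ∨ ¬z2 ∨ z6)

z1 ↦ True, z2 ↦ False, z3 ↦ False, z4 ↦ False, z5 ↦ False, z6 ↦ False

Case z2 = False:
Unit clause (¬z5) forces z5 = False.
Case z1 = True:
Unit clause (¬z4) forces z4 = False.
Unit clause (¬z6) forces z6 = False.
Unit clause (¬z3) forces z3 = False.
All clauses are satisfied.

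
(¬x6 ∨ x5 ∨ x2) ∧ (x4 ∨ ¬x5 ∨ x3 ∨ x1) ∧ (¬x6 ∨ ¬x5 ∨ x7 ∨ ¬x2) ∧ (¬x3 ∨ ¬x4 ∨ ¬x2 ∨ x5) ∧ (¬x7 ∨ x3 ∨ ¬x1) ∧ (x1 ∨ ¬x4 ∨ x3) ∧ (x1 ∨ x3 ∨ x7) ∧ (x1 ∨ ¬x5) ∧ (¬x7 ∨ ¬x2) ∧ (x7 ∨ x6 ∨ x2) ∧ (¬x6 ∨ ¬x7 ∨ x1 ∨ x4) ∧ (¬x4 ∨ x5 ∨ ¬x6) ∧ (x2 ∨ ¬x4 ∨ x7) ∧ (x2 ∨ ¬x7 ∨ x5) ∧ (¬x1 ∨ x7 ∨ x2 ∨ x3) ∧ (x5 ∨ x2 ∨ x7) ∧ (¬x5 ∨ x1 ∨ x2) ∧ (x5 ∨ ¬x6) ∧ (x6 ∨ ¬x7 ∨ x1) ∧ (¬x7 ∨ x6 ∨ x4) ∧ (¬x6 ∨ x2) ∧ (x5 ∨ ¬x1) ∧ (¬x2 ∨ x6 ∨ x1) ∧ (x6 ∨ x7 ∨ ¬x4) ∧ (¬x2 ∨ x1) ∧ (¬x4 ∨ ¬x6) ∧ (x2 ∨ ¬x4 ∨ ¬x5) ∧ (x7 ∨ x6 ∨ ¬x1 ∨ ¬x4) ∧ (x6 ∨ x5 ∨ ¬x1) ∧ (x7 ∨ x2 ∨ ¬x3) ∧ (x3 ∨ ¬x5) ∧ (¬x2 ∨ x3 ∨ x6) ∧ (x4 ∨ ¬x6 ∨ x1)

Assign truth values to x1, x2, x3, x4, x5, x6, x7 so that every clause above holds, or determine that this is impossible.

x1: True; x2: True; x3: True; x4: False; x5: True; x6: False; x7: False

Try x1 = True.
From the singleton clause (x5), x5 = True.
From the singleton clause (x3), x3 = True.
Try x7 = False.
From the singleton clause (x2), x2 = True.
From the singleton clause (¬x6), x6 = False.
From the singleton clause (¬x4), x4 = False.
This assignment satisfies each clause.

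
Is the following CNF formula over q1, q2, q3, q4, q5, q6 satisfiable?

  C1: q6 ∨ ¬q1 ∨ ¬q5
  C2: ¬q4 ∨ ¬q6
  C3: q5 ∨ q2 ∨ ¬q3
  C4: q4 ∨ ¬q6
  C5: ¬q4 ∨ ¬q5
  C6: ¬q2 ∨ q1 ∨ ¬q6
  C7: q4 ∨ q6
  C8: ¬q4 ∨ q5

Unsatisfiable

Suppose q4 = False.
The clause (¬q6) is unit, so q6 = False.
That conflicts with the unit clause (q6).
Undo q4 and try q4 = True.
The clause (¬q6) is unit, so q6 = False.
The clause (¬q5) is unit, so q5 = False.
That conflicts with the unit clause (q5).
Either choice for q4 ends in contradiction.
No assignment satisfies every clause.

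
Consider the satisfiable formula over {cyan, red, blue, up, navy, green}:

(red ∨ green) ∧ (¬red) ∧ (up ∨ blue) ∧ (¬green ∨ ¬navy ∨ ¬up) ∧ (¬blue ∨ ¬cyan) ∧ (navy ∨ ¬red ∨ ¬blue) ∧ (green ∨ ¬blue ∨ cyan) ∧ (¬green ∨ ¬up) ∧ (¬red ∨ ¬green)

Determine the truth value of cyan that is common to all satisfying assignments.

Suppose cyan = True.
From the singleton clause (¬red), red = False.
From the singleton clause (green), green = True.
From the singleton clause (¬blue), blue = False.
From the singleton clause (up), up = True.
But (¬up) is also a unit clause — contradiction.
So every satisfying assignment has cyan = False.

False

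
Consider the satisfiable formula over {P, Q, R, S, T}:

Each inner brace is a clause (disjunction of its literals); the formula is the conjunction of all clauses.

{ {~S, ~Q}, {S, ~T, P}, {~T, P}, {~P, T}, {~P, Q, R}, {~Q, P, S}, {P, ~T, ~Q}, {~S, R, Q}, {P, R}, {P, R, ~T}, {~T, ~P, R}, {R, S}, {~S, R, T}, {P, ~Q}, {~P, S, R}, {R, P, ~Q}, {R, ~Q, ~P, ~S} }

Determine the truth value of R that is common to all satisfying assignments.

Suppose R = 0.
Unit clause (P) forces P = 1.
Unit clause (T) forces T = 1.
But (~T) is also a unit clause — contradiction.
So every satisfying assignment has R = True.

True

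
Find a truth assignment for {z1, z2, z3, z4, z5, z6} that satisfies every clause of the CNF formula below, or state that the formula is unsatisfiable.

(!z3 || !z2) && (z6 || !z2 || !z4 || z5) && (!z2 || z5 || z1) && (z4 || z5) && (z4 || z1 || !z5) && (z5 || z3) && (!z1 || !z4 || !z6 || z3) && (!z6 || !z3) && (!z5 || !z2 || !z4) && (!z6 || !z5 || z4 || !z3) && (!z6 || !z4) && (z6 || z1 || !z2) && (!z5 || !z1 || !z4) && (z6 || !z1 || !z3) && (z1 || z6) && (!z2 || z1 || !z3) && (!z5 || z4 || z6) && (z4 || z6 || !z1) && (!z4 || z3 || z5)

Suppose z3 = false.
Unit clause (z5) forces z5 = true.
Suppose z4 = false.
Unit clause (z1) forces z1 = true.
Unit clause (z6) forces z6 = true.
Every clause is now satisfied; z2 is unconstrained.

z1=true,  z2=true,  z3=false,  z4=false,  z5=true,  z6=true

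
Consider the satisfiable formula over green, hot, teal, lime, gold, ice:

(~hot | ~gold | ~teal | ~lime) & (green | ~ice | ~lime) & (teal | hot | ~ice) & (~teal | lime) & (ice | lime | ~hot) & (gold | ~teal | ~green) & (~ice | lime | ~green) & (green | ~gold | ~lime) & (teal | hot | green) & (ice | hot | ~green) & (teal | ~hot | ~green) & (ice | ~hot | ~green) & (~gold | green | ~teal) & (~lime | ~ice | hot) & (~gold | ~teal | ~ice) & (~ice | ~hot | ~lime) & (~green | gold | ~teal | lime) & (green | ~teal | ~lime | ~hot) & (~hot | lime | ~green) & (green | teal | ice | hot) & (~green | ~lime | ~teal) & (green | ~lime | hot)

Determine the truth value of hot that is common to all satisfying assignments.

Suppose hot = 0.
Branch on teal: set teal = 1.
The clause (lime) is unit, so lime = 1.
The clause (~ice) is unit, so ice = 0.
The clause (~green) is unit, so green = 0.
Now (green) is unsatisfied and unit — conflict.
Undo teal and try teal = 0.
The clause (~ice) is unit, so ice = 0.
The clause (green) is unit, so green = 1.
Now (~green) is unsatisfied and unit — conflict.
Neither teal = 1 nor teal = 0 works.
So every satisfying assignment has hot = True.

True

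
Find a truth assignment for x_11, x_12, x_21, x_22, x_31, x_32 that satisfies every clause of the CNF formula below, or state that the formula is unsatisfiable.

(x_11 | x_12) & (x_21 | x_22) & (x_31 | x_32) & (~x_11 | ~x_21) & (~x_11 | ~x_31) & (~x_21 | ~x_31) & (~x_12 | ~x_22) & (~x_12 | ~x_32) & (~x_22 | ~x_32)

Case x_11 = 1:
Unit clause (~x_21) forces x_21 = 0.
Unit clause (x_22) forces x_22 = 1.
Unit clause (~x_31) forces x_31 = 0.
Unit clause (x_32) forces x_32 = 1.
But (~x_32) is also a unit clause — contradiction.
Undo x_11 and try x_11 = 0.
Unit clause (x_12) forces x_12 = 1.
Unit clause (~x_22) forces x_22 = 0.
Unit clause (x_21) forces x_21 = 1.
Unit clause (~x_31) forces x_31 = 0.
Unit clause (x_32) forces x_32 = 1.
But (~x_32) is also a unit clause — contradiction.
Both values of x_11 lead to a conflict.

UNSATISFIABLE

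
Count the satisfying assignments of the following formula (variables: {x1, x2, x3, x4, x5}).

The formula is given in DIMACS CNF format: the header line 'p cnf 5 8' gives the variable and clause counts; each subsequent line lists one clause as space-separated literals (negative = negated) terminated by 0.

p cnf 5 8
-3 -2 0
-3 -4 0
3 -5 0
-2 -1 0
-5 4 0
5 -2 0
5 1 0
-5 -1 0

There are 2^5 = 32 truth assignments over (x1, x2, x3, x4, x5).
Split on x1. With x1 = True, the clauses containing x1 are satisfied and ¬x1 drops from the rest; 3 of the 2^4 = 16 assignments to the other variables satisfy what remains.
With x1 = False, by the same count on the reduced clause set, 0 assignments work.
(One model: x1=T, x2=F, x3=F, x4=F, x5=F.)
Total: 3 + 0 = 3.

3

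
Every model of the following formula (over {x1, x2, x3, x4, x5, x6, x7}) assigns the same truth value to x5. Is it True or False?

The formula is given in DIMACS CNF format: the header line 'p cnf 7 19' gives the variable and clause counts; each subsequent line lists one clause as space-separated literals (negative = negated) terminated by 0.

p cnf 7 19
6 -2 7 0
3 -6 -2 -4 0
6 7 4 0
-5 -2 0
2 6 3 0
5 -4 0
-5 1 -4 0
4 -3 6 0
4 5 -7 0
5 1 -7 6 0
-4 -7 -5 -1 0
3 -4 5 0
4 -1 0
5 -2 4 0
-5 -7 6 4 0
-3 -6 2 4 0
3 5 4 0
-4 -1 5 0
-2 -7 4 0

Suppose x5 = False.
(¬x4) alone gives x4 = False.
(¬x7) alone gives x7 = False.
(x6) alone gives x6 = True.
(¬x1) alone gives x1 = False.
(¬x2) alone gives x2 = False.
(¬x3) alone gives x3 = False.
But (x3) is also a unit clause — contradiction.
So every satisfying assignment has x5 = True.

True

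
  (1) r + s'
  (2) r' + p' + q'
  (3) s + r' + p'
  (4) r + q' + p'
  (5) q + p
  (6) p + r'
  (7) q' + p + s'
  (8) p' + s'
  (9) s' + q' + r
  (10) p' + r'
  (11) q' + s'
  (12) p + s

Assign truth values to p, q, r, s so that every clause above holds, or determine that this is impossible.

Case r = 0:
(s') alone gives s = 0.
(p) alone gives p = 1.
(q') alone gives q = 0.
Every clause now holds.

p=1; q=0; r=0; s=0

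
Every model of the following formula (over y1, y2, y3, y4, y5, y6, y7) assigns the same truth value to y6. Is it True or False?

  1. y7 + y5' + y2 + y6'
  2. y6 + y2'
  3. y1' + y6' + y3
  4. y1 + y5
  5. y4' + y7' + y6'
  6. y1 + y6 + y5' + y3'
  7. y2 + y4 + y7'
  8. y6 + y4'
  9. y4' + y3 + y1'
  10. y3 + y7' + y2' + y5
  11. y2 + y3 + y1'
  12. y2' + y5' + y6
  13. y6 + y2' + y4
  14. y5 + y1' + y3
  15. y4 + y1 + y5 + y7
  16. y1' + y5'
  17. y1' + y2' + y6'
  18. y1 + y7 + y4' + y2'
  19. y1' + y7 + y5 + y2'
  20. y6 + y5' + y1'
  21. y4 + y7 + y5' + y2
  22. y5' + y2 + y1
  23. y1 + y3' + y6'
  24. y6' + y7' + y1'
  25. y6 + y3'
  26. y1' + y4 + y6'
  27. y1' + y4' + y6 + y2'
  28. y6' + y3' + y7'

Suppose y6 = 0.
Unit clause (y2') forces y2 = 0.
Unit clause (y4') forces y4 = 0.
Unit clause (y7') forces y7 = 0.
Unit clause (y5') forces y5 = 0.
Unit clause (y1) forces y1 = 1.
Unit clause (y3) forces y3 = 1.
But (y3') is also a unit clause — contradiction.
So every satisfying assignment has y6 = True.

True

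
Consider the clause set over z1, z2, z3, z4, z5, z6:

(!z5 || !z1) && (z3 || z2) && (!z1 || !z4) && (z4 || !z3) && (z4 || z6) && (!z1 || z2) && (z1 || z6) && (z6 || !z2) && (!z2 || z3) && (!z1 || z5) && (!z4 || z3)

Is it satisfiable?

Branch on z5: set z5 = true.
The clause (!z1) is unit, so z1 = false.
The clause (z6) is unit, so z6 = true.
Branch on z3: set z3 = true.
The clause (z4) is unit, so z4 = true.
No clause remains; z2 is free.
A satisfying assignment: z1: false; z2: false; z3: true; z4: true; z5: true; z6: true.

Yes, satisfiable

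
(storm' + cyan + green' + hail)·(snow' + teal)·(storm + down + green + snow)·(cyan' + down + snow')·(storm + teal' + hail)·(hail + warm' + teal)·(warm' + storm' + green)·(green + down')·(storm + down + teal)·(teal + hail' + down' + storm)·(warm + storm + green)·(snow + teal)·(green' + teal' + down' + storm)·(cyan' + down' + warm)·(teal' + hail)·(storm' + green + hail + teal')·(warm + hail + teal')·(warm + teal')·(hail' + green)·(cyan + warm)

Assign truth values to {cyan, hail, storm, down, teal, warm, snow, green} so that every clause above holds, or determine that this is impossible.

cyan ↦ 1; hail ↦ 1; storm ↦ 1; down ↦ 0; teal ↦ 1; warm ↦ 1; snow ↦ 0; green ↦ 1

Try snow = 0.
From the singleton clause (teal), teal = 1.
From the singleton clause (hail), hail = 1.
From the singleton clause (warm), warm = 1.
From the singleton clause (green), green = 1.
Try down = 0.
No clause remains; cyan, storm are free.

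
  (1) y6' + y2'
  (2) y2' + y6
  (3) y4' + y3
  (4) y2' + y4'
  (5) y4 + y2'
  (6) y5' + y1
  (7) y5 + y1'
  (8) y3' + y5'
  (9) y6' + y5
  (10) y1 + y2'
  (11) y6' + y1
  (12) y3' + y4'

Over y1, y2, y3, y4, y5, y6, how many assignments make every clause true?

4

There are 2^6 = 64 truth assignments over (y1, y2, y3, y4, y5, y6).
Split on y4. With y4 = 1, the clauses containing y4 are satisfied and y4' drops from the rest; 0 of the 2^5 = 32 assignments to the other variables satisfy what remains.
With y4 = 0, by the same count on the reduced clause set, 4 assignments work.
Total: 0 + 4 = 4.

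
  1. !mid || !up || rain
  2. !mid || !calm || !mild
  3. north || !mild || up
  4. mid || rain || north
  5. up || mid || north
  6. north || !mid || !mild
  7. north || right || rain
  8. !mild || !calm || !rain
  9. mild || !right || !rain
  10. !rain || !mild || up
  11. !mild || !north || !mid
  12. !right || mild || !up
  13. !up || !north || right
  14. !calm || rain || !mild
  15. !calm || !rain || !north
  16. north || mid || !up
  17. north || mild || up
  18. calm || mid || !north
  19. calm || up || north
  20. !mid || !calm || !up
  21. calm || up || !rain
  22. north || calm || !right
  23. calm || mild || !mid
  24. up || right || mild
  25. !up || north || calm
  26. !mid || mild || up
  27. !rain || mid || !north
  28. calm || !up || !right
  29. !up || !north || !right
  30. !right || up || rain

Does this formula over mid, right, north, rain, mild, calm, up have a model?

No, unsatisfiable

Branch on mid: set mid = false.
Branch on rain: set rain = true.
The clause (!north) is unit, so north = false.
The clause (up) is unit, so up = true.
That conflicts with the unit clause (!up).
So rain must be the other value — set rain = false.
The clause (north) is unit, so north = true.
The clause (calm) is unit, so calm = true.
The clause (!mild) is unit, so mild = false.
Branch on right: set right = false.
The clause (!up) is unit, so up = false.
That conflicts with the unit clause (up).
So right must be the other value — set right = true.
The clause (!up) is unit, so up = false.
That conflicts with the unit clause (up).
Both values of right lead to a conflict.
Both values of rain lead to a conflict.
So mid must be the other value — set mid = true.
Branch on up: set up = false.
The clause (mild) is unit, so mild = true.
The clause (!calm) is unit, so calm = false.
The clause (north) is unit, so north = true.
That conflicts with the unit clause (!north).
So up must be the other value — set up = true.
The clause (rain) is unit, so rain = true.
The clause (!calm) is unit, so calm = false.
The clause (mild) is unit, so mild = true.
The clause (north) is unit, so north = true.
That conflicts with the unit clause (!north).
Both values of up lead to a conflict.
Both values of mid lead to a conflict.
No assignment satisfies every clause.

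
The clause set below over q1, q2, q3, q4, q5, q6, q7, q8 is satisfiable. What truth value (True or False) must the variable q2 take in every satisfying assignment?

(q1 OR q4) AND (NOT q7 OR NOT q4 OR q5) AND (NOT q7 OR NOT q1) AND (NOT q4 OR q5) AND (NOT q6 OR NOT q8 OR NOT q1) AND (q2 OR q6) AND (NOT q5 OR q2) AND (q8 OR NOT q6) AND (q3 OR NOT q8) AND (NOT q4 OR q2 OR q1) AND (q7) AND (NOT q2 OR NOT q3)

Suppose q2 = false.
Unit clause (q6) forces q6 = true.
Unit clause (NOT q5) forces q5 = false.
Unit clause (NOT q4) forces q4 = false.
Unit clause (q1) forces q1 = true.
Unit clause (NOT q7) forces q7 = false.
That conflicts with the unit clause (q7).
So every satisfying assignment has q2 = True.

True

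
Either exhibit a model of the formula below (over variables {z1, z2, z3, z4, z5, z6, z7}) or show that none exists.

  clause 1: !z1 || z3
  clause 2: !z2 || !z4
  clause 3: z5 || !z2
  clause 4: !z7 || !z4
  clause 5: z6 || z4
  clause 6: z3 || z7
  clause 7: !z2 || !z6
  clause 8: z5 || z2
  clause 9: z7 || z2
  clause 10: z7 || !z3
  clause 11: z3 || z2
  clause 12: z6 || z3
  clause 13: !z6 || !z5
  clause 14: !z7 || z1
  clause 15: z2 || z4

Suppose z1 = false.
From the singleton clause (!z7), z7 = false.
From the singleton clause (z3), z3 = true.
But (!z3) is also a unit clause — contradiction.
Undo z1 and try z1 = true.
From the singleton clause (z3), z3 = true.
From the singleton clause (z7), z7 = true.
From the singleton clause (!z4), z4 = false.
From the singleton clause (z6), z6 = true.
From the singleton clause (!z2), z2 = false.
But (z2) is also a unit clause — contradiction.
Either choice for z1 ends in contradiction.

UNSATISFIABLE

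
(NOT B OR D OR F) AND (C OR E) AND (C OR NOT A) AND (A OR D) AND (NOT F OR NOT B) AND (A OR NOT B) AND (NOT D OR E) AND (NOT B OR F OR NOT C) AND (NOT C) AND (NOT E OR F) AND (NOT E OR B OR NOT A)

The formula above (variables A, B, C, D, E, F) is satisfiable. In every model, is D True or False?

Suppose D = false.
The clause (A) is unit, so A = true.
The clause (C) is unit, so C = true.
That conflicts with the unit clause (NOT C).
So every satisfying assignment has D = True.

True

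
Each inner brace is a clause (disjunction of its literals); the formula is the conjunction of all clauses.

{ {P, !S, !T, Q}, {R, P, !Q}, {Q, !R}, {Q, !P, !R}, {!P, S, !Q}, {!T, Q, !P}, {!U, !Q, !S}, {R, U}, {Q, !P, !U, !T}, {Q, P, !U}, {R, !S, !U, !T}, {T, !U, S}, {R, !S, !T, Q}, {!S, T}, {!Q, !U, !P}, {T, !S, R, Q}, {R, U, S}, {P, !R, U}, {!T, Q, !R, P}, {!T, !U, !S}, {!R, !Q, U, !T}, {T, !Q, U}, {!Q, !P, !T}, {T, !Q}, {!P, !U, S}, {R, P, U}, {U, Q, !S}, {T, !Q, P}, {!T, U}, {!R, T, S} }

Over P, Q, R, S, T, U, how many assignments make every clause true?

1

There are 2^6 = 64 truth assignments over (P, Q, R, S, T, U).
Split on P. With P = true, the clauses containing P are satisfied and !P drops from the rest; 0 of the 2^5 = 32 assignments to the other variables satisfy what remains.
With P = false, by the same count on the reduced clause set, 1 assignment works.
(One model: P=F, Q=T, R=T, S=F, T=T, U=T.)
Total: 0 + 1 = 1.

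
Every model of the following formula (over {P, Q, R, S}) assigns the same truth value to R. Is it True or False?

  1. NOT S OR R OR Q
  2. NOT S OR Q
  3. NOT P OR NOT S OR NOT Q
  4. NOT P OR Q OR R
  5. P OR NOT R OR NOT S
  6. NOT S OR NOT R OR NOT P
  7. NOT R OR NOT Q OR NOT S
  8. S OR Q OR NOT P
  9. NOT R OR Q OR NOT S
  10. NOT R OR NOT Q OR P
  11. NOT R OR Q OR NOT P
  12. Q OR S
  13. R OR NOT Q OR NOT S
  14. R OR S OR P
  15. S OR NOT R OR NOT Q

Suppose R = true.
Branch on S: set S = false.
(Q) alone gives Q = true.
That conflicts with the unit clause (NOT Q).
So S must be the other value — set S = true.
(Q) alone gives Q = true.
That conflicts with the unit clause (NOT Q).
Both values of S lead to a conflict.
So every satisfying assignment has R = False.

False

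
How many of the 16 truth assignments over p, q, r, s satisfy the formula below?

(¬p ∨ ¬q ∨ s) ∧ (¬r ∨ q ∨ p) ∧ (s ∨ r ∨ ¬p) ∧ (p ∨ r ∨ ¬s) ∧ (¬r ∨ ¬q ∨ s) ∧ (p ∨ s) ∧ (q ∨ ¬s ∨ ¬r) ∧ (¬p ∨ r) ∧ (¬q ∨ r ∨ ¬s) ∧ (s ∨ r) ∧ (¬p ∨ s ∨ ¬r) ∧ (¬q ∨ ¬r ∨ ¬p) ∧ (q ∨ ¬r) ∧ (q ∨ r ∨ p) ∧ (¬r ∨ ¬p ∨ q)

1

There are 2^4 = 16 truth assignments over (p, q, r, s).
Check each against the 15 clauses (columns in the order p, q, r, s):
  F F F F  ✗ fails (p ∨ s)
  F F F T  ✗ fails (p ∨ r ∨ ¬s)
  F F T F  ✗ fails (¬r ∨ q ∨ p)
  F F T T  ✗ fails (¬r ∨ q ∨ p)
  F T F F  ✗ fails (p ∨ s)
  F T F T  ✗ fails (p ∨ r ∨ ¬s)
  F T T F  ✗ fails (¬r ∨ ¬q ∨ s)
  F T T T  ✓ satisfies all
  T F F F  ✗ fails (s ∨ r ∨ ¬p)
  T F F T  ✗ fails (¬p ∨ r)
  T F T F  ✗ fails (¬p ∨ s ∨ ¬r)
  T F T T  ✗ fails (q ∨ ¬s ∨ ¬r)
  T T F F  ✗ fails (¬p ∨ ¬q ∨ s)
  T T F T  ✗ fails (¬p ∨ r)
  T T T F  ✗ fails (¬p ∨ ¬q ∨ s)
  T T T T  ✗ fails (¬q ∨ ¬r ∨ ¬p)
1 of the 16 rows is a model.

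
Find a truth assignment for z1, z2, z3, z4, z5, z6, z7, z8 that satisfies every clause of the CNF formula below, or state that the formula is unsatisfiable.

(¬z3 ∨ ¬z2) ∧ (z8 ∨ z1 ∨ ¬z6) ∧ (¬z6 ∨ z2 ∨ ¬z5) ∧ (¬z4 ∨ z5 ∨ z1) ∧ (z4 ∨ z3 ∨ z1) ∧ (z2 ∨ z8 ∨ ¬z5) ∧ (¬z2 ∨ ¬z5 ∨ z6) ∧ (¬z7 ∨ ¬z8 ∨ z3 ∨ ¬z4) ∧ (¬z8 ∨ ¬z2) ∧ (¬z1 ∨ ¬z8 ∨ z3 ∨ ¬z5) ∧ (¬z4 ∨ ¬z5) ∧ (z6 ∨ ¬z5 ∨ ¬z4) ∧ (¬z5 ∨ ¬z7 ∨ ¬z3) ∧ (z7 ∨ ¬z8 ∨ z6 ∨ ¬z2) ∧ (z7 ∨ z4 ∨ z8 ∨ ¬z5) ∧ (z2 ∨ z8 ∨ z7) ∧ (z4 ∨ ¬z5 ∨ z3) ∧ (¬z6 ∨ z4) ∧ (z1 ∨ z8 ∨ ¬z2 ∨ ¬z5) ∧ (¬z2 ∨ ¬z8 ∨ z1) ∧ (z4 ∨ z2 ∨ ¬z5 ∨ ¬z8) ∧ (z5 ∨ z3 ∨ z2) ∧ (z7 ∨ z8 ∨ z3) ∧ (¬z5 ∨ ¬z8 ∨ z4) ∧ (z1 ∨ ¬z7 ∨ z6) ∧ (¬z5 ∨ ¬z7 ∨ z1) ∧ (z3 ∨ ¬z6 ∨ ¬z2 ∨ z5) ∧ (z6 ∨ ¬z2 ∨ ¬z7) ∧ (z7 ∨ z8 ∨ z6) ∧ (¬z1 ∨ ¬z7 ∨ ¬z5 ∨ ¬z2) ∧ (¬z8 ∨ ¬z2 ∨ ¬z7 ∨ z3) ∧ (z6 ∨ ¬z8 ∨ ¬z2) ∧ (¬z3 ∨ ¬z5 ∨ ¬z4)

z1=True; z2=False; z3=True; z4=False; z5=False; z6=False; z7=True; z8=False

Case z3 = True:
Unit clause (¬z2) forces z2 = False.
Case z6 = False:
Case z8 = False:
Unit clause (¬z5) forces z5 = False.
Unit clause (z7) forces z7 = True.
Unit clause (z1) forces z1 = True.
All clauses hold; z4 can take either value.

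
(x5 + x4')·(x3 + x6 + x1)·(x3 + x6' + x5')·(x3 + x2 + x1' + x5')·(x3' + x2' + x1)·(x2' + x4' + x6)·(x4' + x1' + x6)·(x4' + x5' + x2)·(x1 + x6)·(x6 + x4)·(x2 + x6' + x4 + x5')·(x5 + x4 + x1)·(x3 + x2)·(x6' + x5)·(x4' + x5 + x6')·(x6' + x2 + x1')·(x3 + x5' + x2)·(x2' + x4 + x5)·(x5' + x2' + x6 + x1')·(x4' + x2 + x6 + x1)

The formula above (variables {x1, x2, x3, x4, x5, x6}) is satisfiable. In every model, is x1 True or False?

True

Suppose x1 = 0.
(x6) alone gives x6 = 1.
(x5) alone gives x5 = 1.
(x3) alone gives x3 = 1.
(x2') alone gives x2 = 0.
(x4') alone gives x4 = 0.
Now (x4) is unsatisfied and unit — conflict.
So every satisfying assignment has x1 = True.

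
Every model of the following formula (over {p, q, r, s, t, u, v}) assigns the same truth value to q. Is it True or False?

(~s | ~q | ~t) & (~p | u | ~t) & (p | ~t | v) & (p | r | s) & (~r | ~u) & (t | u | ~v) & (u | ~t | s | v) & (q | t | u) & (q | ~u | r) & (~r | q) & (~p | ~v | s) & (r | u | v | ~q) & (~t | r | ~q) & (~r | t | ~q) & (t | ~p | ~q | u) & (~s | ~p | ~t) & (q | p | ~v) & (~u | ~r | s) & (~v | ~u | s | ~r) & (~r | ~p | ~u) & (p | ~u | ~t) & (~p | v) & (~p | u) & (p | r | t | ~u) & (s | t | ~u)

True

Suppose q = 0.
From the singleton clause (~r), r = 0.
From the singleton clause (~u), u = 0.
From the singleton clause (t), t = 1.
From the singleton clause (~p), p = 0.
From the singleton clause (v), v = 1.
But (~v) is also a unit clause — contradiction.
So every satisfying assignment has q = True.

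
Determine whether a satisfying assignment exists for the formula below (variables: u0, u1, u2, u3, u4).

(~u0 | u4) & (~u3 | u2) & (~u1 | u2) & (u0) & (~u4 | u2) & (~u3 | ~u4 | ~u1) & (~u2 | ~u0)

No, unsatisfiable

From the singleton clause (u0), u0 = 1.
From the singleton clause (u4), u4 = 1.
From the singleton clause (u2), u2 = 1.
Now (~u2) is unsatisfied and unit — conflict.
No assignment satisfies every clause.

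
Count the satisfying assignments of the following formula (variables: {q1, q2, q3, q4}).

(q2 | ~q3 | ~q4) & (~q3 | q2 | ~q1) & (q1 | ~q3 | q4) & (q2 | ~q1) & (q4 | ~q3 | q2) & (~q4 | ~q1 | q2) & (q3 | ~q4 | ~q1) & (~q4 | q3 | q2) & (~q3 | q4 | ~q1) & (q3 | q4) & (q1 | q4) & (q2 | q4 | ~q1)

3

There are 2^4 = 16 truth assignments over (q1, q2, q3, q4).
Check each against the 12 clauses (columns in the order q1, q2, q3, q4):
  F F F F  ✗ fails (q3 | q4)
  F F F T  ✗ fails (~q4 | q3 | q2)
  F F T F  ✗ fails (q1 | ~q3 | q4)
  F F T T  ✗ fails (q2 | ~q3 | ~q4)
  F T F F  ✗ fails (q3 | q4)
  F T F T  ✓ satisfies all
  F T T F  ✗ fails (q1 | ~q3 | q4)
  F T T T  ✓ satisfies all
  T F F F  ✗ fails (q2 | ~q1)
  T F F T  ✗ fails (q2 | ~q1)
  T F T F  ✗ fails (~q3 | q2 | ~q1)
  T F T T  ✗ fails (q2 | ~q3 | ~q4)
  T T F F  ✗ fails (q3 | q4)
  T T F T  ✗ fails (q3 | ~q4 | ~q1)
  T T T F  ✗ fails (~q3 | q4 | ~q1)
  T T T T  ✓ satisfies all
3 of the 16 rows are models.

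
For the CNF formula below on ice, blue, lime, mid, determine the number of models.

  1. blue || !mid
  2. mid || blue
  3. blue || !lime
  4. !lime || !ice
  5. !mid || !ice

5

There are 2^4 = 16 truth assignments over (ice, blue, lime, mid).
Check each against the 5 clauses (columns in the order ice, blue, lime, mid):
  F F F F  ✗ fails (mid || blue)
  F F F T  ✗ fails (blue || !mid)
  F F T F  ✗ fails (mid || blue)
  F F T T  ✗ fails (blue || !mid)
  F T F F  ✓ satisfies all
  F T F T  ✓ satisfies all
  F T T F  ✓ satisfies all
  F T T T  ✓ satisfies all
  T F F F  ✗ fails (mid || blue)
  T F F T  ✗ fails (blue || !mid)
  T F T F  ✗ fails (mid || blue)
  T F T T  ✗ fails (blue || !mid)
  T T F F  ✓ satisfies all
  T T F T  ✗ fails (!mid || !ice)
  T T T F  ✗ fails (!lime || !ice)
  T T T T  ✗ fails (!lime || !ice)
5 of the 16 rows are models.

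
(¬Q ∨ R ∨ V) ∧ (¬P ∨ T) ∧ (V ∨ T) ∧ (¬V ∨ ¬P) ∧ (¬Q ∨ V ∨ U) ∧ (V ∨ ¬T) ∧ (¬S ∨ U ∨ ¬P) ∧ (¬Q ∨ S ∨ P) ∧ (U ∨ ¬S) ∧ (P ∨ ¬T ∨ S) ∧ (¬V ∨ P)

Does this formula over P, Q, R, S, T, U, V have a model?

Case P = False:
The clause (¬V) is unit, so V = False.
The clause (T) is unit, so T = True.
Now (¬T) is unsatisfied and unit — conflict.
Undo P and try P = True.
The clause (T) is unit, so T = True.
The clause (¬V) is unit, so V = False.
Now (V) is unsatisfied and unit — conflict.
Either choice for P ends in contradiction.
No assignment satisfies every clause.

No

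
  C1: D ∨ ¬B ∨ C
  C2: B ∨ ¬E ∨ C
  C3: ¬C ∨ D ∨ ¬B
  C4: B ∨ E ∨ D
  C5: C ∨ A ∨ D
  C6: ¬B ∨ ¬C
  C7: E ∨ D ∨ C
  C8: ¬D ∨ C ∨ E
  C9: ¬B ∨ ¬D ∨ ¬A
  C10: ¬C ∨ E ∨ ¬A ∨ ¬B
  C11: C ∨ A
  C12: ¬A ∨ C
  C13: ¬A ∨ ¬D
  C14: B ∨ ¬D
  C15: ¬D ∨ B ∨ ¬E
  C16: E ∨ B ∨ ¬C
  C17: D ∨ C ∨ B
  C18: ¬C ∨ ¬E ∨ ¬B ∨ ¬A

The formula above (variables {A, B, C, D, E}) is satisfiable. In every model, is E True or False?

Suppose E = False.
Branch on B: set B = True.
(¬C) alone gives C = False.
(D) alone gives D = True.
But (¬D) is also a unit clause — contradiction.
That branch fails; take B = False instead.
(D) alone gives D = True.
But (¬D) is also a unit clause — contradiction.
Neither B = True nor B = False works.
So every satisfying assignment has E = True.

True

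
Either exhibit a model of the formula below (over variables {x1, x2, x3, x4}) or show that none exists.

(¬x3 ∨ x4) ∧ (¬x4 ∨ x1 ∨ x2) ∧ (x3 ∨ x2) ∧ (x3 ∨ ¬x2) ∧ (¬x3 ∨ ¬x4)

Suppose x3 = False.
The clause (x2) is unit, so x2 = True.
But (¬x2) is also a unit clause — contradiction.
So x3 must be the other value — set x3 = True.
The clause (x4) is unit, so x4 = True.
But (¬x4) is also a unit clause — contradiction.
Neither x3 = True nor x3 = False works.

UNSATISFIABLE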